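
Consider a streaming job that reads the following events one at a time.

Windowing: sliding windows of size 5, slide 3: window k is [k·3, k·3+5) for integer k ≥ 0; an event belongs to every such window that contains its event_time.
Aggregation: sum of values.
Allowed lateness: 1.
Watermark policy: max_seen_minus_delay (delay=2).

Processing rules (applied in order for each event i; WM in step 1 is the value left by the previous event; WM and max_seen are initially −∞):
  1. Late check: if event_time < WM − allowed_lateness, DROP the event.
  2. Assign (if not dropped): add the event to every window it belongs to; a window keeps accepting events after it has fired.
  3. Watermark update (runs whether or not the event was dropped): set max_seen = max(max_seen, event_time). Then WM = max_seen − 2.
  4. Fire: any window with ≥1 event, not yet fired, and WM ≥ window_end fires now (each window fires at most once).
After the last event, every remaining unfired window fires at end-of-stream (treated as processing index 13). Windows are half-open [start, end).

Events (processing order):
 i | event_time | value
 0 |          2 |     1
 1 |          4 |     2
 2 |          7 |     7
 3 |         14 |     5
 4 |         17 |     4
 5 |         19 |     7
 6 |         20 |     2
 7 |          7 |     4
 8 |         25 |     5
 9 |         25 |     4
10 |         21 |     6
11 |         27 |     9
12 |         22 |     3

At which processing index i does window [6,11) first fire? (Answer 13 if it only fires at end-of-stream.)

i=0 t=2 v=1: → [0,5); WM=0
i=1 t=4 v=2: → [3,8),[0,5); WM=2
i=2 t=7 v=7: → [6,11),[3,8); WM=5; [0,5) fires=3
i=3 t=14 v=5: → [12,17); WM=12; [3,8) fires=9 [6,11) fires=7
i=4 t=17 v=4: → [15,20); WM=15
i=5 t=19 v=7: → [18,23),[15,20); WM=17; [12,17) fires=5
i=6 t=20 v=2: → [18,23); WM=18
i=7 t=7 v=4: DROP (t<18-1); WM=18
i=8 t=25 v=5: → [24,29),[21,26); WM=23; [15,20) fires=11 [18,23) fires=9
i=9 t=25 v=4: → [24,29),[21,26); WM=23
i=10 t=21 v=6: DROP (t<23-1); WM=23
i=11 t=27 v=9: → [27,32),[24,29); WM=25
i=12 t=22 v=3: DROP (t<25-1); WM=25

3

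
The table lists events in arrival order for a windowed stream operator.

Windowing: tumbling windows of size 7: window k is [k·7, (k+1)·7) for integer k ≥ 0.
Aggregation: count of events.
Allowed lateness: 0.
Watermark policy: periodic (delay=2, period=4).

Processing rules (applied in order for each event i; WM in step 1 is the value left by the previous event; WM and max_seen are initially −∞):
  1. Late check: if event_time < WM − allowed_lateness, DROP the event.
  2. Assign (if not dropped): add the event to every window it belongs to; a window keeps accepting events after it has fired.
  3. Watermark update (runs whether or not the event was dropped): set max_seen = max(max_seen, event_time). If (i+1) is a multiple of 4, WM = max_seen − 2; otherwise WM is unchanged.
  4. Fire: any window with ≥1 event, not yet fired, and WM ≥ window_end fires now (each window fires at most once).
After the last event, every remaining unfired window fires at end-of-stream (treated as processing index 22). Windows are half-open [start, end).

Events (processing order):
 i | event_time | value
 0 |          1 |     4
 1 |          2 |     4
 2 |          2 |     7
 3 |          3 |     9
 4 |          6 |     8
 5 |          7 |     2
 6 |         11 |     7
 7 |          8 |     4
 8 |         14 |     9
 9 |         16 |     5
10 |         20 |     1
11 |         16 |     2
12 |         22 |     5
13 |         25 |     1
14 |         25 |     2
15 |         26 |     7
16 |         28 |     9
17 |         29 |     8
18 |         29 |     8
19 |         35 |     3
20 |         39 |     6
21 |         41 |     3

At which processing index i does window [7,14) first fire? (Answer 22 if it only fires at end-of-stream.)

11

i=0 t=1 v=4: → [0,7); WM=−∞
i=1 t=2 v=4: → [0,7); WM=−∞
i=2 t=2 v=7: → [0,7); WM=−∞
i=3 t=3 v=9: → [0,7); WM=1
i=4 t=6 v=8: → [0,7); WM=1
i=5 t=7 v=2: → [7,14); WM=1
i=6 t=11 v=7: → [7,14); WM=1
i=7 t=8 v=4: → [7,14); WM=9; [0,7) fires=5
i=8 t=14 v=9: → [14,21); WM=9
i=9 t=16 v=5: → [14,21); WM=9
i=10 t=20 v=1: → [14,21); WM=9
i=11 t=16 v=2: → [14,21); WM=18; [7,14) fires=3
i=12 t=22 v=5: → [21,28); WM=18
i=13 t=25 v=1: → [21,28); WM=18
i=14 t=25 v=2: → [21,28); WM=18
i=15 t=26 v=7: → [21,28); WM=24; [14,21) fires=4
i=16 t=28 v=9: → [28,35); WM=24
i=17 t=29 v=8: → [28,35); WM=24
i=18 t=29 v=8: → [28,35); WM=24
i=19 t=35 v=3: → [35,42); WM=33; [21,28) fires=4
i=20 t=39 v=6: → [35,42); WM=33
i=21 t=41 v=3: → [35,42); WM=33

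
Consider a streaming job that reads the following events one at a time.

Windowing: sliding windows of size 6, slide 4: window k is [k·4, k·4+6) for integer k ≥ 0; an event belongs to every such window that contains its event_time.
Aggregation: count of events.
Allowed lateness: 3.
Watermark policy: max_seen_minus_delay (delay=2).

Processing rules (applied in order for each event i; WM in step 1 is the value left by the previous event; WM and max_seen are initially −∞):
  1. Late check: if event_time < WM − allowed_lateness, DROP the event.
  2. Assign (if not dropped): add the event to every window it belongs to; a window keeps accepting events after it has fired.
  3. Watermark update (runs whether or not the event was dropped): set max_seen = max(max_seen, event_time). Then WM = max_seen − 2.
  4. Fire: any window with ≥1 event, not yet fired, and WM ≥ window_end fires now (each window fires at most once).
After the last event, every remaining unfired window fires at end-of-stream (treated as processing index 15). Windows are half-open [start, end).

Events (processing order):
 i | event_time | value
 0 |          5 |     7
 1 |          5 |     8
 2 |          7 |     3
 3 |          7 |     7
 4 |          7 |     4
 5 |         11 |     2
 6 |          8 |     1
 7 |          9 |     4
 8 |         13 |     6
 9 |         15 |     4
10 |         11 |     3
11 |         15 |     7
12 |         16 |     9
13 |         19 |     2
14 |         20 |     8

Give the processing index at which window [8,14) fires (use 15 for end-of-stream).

i=0 t=5 v=7: → [4,10),[0,6); WM=3
i=1 t=5 v=8: → [4,10),[0,6); WM=3
i=2 t=7 v=3: → [4,10); WM=5
i=3 t=7 v=7: → [4,10); WM=5
i=4 t=7 v=4: → [4,10); WM=5
i=5 t=11 v=2: → [8,14); WM=9; [0,6) fires=2
i=6 t=8 v=1: → [8,14),[4,10); WM=9
i=7 t=9 v=4: → [8,14),[4,10); WM=9
i=8 t=13 v=6: → [12,18),[8,14); WM=11; [4,10) fires=7
i=9 t=15 v=4: → [12,18); WM=13
i=10 t=11 v=3: → [8,14); WM=13
i=11 t=15 v=7: → [12,18); WM=13
i=12 t=16 v=9: → [16,22),[12,18); WM=14; [8,14) fires=5
i=13 t=19 v=2: → [16,22); WM=17
i=14 t=20 v=8: → [20,26),[16,22); WM=18; [12,18) fires=4

12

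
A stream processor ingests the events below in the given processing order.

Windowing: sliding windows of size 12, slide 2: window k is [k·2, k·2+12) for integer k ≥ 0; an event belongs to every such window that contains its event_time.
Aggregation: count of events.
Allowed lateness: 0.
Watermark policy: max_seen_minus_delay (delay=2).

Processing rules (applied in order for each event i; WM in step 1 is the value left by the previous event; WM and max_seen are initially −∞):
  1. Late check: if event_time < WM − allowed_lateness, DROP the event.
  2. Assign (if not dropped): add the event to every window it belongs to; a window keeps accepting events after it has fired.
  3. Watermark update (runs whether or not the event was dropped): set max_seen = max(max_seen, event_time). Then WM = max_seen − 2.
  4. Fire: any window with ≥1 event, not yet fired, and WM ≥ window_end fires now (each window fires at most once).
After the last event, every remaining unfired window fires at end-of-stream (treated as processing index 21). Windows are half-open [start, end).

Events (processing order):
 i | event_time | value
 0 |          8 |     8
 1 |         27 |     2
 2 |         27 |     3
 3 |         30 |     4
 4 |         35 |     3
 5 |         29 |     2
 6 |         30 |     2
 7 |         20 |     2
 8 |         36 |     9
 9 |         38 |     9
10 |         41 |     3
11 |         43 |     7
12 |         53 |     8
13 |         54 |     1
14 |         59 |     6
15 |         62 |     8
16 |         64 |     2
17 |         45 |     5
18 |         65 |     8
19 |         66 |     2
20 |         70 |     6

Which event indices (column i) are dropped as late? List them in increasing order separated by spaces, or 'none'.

i=0 t=8 v=8: → [8,20),[6,18),[4,16),[2,14),[0,12); WM=6
i=1 t=27 v=2: → [26,38),[24,36),[22,34),[20,32),[18,30),[16,28); WM=25; [0,12) fires=1 [2,14) fires=1 [4,16) fires=1 [6,18) fires=1 [8,20) fires=1
i=2 t=27 v=3: → [26,38),[24,36),[22,34),[20,32),[18,30),[16,28); WM=25
i=3 t=30 v=4: → [30,42),[28,40),[26,38),[24,36),[22,34),[20,32); WM=28; [16,28) fires=2
i=4 t=35 v=3: → [34,46),[32,44),[30,42),[28,40),[26,38),[24,36); WM=33; [18,30) fires=2 [20,32) fires=3
i=5 t=29 v=2: DROP (t<33-0); WM=33
i=6 t=30 v=2: DROP (t<33-0); WM=33
i=7 t=20 v=2: DROP (t<33-0); WM=33
i=8 t=36 v=9: → [36,48),[34,46),[32,44),[30,42),[28,40),[26,38); WM=34; [22,34) fires=3
i=9 t=38 v=9: → [38,50),[36,48),[34,46),[32,44),[30,42),[28,40); WM=36; [24,36) fires=4
i=10 t=41 v=3: → [40,52),[38,50),[36,48),[34,46),[32,44),[30,42); WM=39; [26,38) fires=5
i=11 t=43 v=7: → [42,54),[40,52),[38,50),[36,48),[34,46),[32,44); WM=41; [28,40) fires=4
i=12 t=53 v=8: → [52,64),[50,62),[48,60),[46,58),[44,56),[42,54); WM=51; [30,42) fires=5 [32,44) fires=5 [34,46) fires=5 [36,48) fires=4 [38,50) fires=3
i=13 t=54 v=1: → [54,66),[52,64),[50,62),[48,60),[46,58),[44,56); WM=52; [40,52) fires=2
i=14 t=59 v=6: → [58,70),[56,68),[54,66),[52,64),[50,62),[48,60); WM=57; [42,54) fires=2 [44,56) fires=2
i=15 t=62 v=8: → [62,74),[60,72),[58,70),[56,68),[54,66),[52,64); WM=60; [46,58) fires=2 [48,60) fires=3
i=16 t=64 v=2: → [64,76),[62,74),[60,72),[58,70),[56,68),[54,66); WM=62; [50,62) fires=3
i=17 t=45 v=5: DROP (t<62-0); WM=62
i=18 t=65 v=8: → [64,76),[62,74),[60,72),[58,70),[56,68),[54,66); WM=63
i=19 t=66 v=2: → [66,78),[64,76),[62,74),[60,72),[58,70),[56,68); WM=64; [52,64) fires=4
i=20 t=70 v=6: → [70,82),[68,80),[66,78),[64,76),[62,74),[60,72); WM=68; [54,66) fires=5 [56,68) fires=5

5 6 7 17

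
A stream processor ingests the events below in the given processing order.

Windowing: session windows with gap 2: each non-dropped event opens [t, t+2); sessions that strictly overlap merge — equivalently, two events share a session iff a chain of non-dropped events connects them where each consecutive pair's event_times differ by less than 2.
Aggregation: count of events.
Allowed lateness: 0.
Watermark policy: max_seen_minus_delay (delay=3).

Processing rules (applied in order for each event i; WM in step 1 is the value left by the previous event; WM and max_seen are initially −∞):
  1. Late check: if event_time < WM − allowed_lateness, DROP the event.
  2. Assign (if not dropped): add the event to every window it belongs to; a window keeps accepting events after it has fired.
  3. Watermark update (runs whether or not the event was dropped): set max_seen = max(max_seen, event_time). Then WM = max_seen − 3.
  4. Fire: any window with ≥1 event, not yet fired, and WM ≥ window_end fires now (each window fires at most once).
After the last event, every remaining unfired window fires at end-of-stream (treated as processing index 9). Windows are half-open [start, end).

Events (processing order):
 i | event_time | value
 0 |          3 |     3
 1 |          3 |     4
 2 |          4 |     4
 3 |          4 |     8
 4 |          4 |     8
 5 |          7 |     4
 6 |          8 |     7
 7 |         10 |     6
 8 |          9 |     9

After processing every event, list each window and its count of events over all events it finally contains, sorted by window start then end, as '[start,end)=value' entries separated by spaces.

i=0 t=3 v=3: → [3,5); WM=0
i=1 t=3 v=4: → [3,5); WM=0
i=2 t=4 v=4: → [3,6); WM=1
i=3 t=4 v=8: → [3,6); WM=1
i=4 t=4 v=8: → [3,6); WM=1
i=5 t=7 v=4: → [7,9); WM=4
i=6 t=8 v=7: → [7,10); WM=5
i=7 t=10 v=6: → [10,12); WM=7
i=8 t=9 v=9: → [7,12); WM=7

[3,6)=5 [7,12)=4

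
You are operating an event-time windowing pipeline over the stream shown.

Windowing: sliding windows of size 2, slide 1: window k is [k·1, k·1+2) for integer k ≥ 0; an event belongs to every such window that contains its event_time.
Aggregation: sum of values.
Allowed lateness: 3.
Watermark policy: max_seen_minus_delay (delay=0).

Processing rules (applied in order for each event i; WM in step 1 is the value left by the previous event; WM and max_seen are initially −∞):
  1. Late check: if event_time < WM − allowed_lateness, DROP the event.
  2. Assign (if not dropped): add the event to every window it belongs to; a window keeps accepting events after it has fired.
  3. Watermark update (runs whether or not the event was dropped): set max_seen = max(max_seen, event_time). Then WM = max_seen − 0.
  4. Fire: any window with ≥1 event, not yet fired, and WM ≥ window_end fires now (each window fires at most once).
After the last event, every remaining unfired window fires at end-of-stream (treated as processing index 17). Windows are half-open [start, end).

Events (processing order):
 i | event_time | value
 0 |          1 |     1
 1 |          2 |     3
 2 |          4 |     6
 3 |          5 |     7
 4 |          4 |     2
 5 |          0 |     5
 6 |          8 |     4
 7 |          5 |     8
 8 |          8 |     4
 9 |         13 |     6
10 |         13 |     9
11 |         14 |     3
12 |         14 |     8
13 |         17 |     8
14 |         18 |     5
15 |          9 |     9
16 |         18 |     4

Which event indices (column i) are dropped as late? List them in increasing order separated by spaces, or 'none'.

i=0 t=1 v=1: → [1,3),[0,2); WM=1
i=1 t=2 v=3: → [2,4),[1,3); WM=2; [0,2) fires=1
i=2 t=4 v=6: → [4,6),[3,5); WM=4; [1,3) fires=4 [2,4) fires=3
i=3 t=5 v=7: → [5,7),[4,6); WM=5; [3,5) fires=6
i=4 t=4 v=2: → [4,6),[3,5); WM=5
i=5 t=0 v=5: DROP (t<5-3); WM=5
i=6 t=8 v=4: → [8,10),[7,9); WM=8; [4,6) fires=15 [5,7) fires=7
i=7 t=5 v=8: → [5,7),[4,6); WM=8
i=8 t=8 v=4: → [8,10),[7,9); WM=8
i=9 t=13 v=6: → [13,15),[12,14); WM=13; [7,9) fires=8 [8,10) fires=8
i=10 t=13 v=9: → [13,15),[12,14); WM=13
i=11 t=14 v=3: → [14,16),[13,15); WM=14; [12,14) fires=15
i=12 t=14 v=8: → [14,16),[13,15); WM=14
i=13 t=17 v=8: → [17,19),[16,18); WM=17; [13,15) fires=26 [14,16) fires=11
i=14 t=18 v=5: → [18,20),[17,19); WM=18; [16,18) fires=8
i=15 t=9 v=9: DROP (t<18-3); WM=18
i=16 t=18 v=4: → [18,20),[17,19); WM=18

5 15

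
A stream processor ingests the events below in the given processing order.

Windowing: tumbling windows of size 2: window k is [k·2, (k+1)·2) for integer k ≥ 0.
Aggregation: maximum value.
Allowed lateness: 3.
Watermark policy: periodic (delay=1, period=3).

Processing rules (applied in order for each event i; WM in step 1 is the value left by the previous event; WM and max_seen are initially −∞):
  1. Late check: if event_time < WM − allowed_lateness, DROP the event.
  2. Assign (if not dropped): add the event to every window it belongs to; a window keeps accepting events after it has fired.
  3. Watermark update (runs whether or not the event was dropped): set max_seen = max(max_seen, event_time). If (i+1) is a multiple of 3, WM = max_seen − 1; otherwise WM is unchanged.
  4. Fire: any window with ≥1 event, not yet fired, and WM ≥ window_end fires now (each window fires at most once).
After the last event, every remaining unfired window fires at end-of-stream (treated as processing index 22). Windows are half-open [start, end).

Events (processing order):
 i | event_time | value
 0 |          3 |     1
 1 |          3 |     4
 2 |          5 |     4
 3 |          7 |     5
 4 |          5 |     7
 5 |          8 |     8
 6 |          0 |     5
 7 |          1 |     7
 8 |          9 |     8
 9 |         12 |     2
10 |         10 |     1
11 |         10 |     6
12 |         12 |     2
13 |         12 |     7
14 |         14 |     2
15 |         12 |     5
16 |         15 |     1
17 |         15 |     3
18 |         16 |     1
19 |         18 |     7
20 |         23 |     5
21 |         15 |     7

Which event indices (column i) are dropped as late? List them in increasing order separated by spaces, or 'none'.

6 7 21

i=0 t=3 v=1: → [2,4); WM=−∞
i=1 t=3 v=4: → [2,4); WM=−∞
i=2 t=5 v=4: → [4,6); WM=4; [2,4) fires=4
i=3 t=7 v=5: → [6,8); WM=4
i=4 t=5 v=7: → [4,6); WM=4
i=5 t=8 v=8: → [8,10); WM=7; [4,6) fires=7
i=6 t=0 v=5: DROP (t<7-3); WM=7
i=7 t=1 v=7: DROP (t<7-3); WM=7
i=8 t=9 v=8: → [8,10); WM=8; [6,8) fires=5
i=9 t=12 v=2: → [12,14); WM=8
i=10 t=10 v=1: → [10,12); WM=8
i=11 t=10 v=6: → [10,12); WM=11; [8,10) fires=8
i=12 t=12 v=2: → [12,14); WM=11
i=13 t=12 v=7: → [12,14); WM=11
i=14 t=14 v=2: → [14,16); WM=13; [10,12) fires=6
i=15 t=12 v=5: → [12,14); WM=13
i=16 t=15 v=1: → [14,16); WM=13
i=17 t=15 v=3: → [14,16); WM=14; [12,14) fires=7
i=18 t=16 v=1: → [16,18); WM=14
i=19 t=18 v=7: → [18,20); WM=14
i=20 t=23 v=5: → [22,24); WM=22; [14,16) fires=3 [16,18) fires=1 [18,20) fires=7
i=21 t=15 v=7: DROP (t<22-3); WM=22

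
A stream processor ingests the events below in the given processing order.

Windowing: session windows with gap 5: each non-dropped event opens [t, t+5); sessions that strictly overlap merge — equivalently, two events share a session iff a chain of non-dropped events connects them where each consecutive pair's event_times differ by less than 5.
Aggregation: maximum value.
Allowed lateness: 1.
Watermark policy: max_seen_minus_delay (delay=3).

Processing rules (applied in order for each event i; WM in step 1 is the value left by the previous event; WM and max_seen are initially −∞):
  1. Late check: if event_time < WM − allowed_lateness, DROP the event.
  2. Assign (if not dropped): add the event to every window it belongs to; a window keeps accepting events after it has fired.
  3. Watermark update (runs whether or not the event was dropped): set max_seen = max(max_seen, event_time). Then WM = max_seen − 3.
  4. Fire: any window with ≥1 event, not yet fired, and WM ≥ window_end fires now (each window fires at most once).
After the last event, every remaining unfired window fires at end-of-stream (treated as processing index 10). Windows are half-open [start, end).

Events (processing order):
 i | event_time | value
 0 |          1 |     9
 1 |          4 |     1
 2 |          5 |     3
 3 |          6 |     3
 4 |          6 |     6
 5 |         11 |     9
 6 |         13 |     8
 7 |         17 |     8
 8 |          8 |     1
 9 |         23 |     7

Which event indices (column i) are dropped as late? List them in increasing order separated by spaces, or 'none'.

8

i=0 t=1 v=9: → [1,6); WM=-2
i=1 t=4 v=1: → [1,9); WM=1
i=2 t=5 v=3: → [1,10); WM=2
i=3 t=6 v=3: → [1,11); WM=3
i=4 t=6 v=6: → [1,11); WM=3
i=5 t=11 v=9: → [11,16); WM=8
i=6 t=13 v=8: → [11,18); WM=10
i=7 t=17 v=8: → [11,22); WM=14
i=8 t=8 v=1: DROP (t<14-1); WM=14
i=9 t=23 v=7: → [23,28); WM=20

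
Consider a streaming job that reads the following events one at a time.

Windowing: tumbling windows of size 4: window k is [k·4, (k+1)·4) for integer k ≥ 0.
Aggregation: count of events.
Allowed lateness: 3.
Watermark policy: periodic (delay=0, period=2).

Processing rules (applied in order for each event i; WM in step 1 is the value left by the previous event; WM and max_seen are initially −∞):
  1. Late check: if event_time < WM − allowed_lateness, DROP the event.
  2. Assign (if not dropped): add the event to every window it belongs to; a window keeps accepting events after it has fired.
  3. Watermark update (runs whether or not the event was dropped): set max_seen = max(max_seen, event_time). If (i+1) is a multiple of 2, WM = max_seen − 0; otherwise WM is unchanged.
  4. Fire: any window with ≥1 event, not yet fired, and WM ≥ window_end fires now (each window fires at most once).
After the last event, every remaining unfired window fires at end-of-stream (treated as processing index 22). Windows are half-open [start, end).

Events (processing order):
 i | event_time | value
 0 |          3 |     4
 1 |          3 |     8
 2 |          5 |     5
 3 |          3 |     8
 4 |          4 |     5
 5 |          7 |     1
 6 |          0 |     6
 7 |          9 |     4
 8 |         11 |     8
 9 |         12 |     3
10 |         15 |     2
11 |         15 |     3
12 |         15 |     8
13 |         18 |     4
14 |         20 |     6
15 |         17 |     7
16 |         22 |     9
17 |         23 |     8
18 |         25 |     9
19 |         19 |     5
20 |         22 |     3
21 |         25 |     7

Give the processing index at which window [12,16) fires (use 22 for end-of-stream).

i=0 t=3 v=4: → [0,4); WM=−∞
i=1 t=3 v=8: → [0,4); WM=3
i=2 t=5 v=5: → [4,8); WM=3
i=3 t=3 v=8: → [0,4); WM=5; [0,4) fires=3
i=4 t=4 v=5: → [4,8); WM=5
i=5 t=7 v=1: → [4,8); WM=7
i=6 t=0 v=6: DROP (t<7-3); WM=7
i=7 t=9 v=4: → [8,12); WM=9; [4,8) fires=3
i=8 t=11 v=8: → [8,12); WM=9
i=9 t=12 v=3: → [12,16); WM=12; [8,12) fires=2
i=10 t=15 v=2: → [12,16); WM=12
i=11 t=15 v=3: → [12,16); WM=15
i=12 t=15 v=8: → [12,16); WM=15
i=13 t=18 v=4: → [16,20); WM=18; [12,16) fires=4
i=14 t=20 v=6: → [20,24); WM=18
i=15 t=17 v=7: → [16,20); WM=20; [16,20) fires=2
i=16 t=22 v=9: → [20,24); WM=20
i=17 t=23 v=8: → [20,24); WM=23
i=18 t=25 v=9: → [24,28); WM=23
i=19 t=19 v=5: DROP (t<23-3); WM=25; [20,24) fires=3
i=20 t=22 v=3: → [20,24); WM=25
i=21 t=25 v=7: → [24,28); WM=25

13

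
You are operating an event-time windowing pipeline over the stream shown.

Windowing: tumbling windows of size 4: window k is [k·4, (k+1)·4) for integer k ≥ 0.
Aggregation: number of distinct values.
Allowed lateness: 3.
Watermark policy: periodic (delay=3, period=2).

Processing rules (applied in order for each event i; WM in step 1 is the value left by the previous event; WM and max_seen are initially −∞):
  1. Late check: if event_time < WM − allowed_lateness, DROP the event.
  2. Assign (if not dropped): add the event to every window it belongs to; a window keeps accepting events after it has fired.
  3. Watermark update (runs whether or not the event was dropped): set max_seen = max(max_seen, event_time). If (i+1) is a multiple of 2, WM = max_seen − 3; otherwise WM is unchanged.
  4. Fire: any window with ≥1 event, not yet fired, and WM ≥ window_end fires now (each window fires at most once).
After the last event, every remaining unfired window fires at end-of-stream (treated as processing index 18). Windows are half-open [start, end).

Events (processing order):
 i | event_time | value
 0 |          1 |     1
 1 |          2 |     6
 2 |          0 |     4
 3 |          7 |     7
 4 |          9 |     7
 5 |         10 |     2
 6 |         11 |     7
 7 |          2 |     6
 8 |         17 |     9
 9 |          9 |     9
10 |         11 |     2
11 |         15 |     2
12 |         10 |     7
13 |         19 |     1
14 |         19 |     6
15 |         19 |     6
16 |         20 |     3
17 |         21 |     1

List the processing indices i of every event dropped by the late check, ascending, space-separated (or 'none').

7 12

i=0 t=1 v=1: → [0,4); WM=−∞
i=1 t=2 v=6: → [0,4); WM=-1
i=2 t=0 v=4: → [0,4); WM=-1
i=3 t=7 v=7: → [4,8); WM=4; [0,4) fires=3
i=4 t=9 v=7: → [8,12); WM=4
i=5 t=10 v=2: → [8,12); WM=7
i=6 t=11 v=7: → [8,12); WM=7
i=7 t=2 v=6: DROP (t<7-3); WM=8; [4,8) fires=1
i=8 t=17 v=9: → [16,20); WM=8
i=9 t=9 v=9: → [8,12); WM=14; [8,12) fires=3
i=10 t=11 v=2: → [8,12); WM=14
i=11 t=15 v=2: → [12,16); WM=14
i=12 t=10 v=7: DROP (t<14-3); WM=14
i=13 t=19 v=1: → [16,20); WM=16; [12,16) fires=1
i=14 t=19 v=6: → [16,20); WM=16
i=15 t=19 v=6: → [16,20); WM=16
i=16 t=20 v=3: → [20,24); WM=16
i=17 t=21 v=1: → [20,24); WM=18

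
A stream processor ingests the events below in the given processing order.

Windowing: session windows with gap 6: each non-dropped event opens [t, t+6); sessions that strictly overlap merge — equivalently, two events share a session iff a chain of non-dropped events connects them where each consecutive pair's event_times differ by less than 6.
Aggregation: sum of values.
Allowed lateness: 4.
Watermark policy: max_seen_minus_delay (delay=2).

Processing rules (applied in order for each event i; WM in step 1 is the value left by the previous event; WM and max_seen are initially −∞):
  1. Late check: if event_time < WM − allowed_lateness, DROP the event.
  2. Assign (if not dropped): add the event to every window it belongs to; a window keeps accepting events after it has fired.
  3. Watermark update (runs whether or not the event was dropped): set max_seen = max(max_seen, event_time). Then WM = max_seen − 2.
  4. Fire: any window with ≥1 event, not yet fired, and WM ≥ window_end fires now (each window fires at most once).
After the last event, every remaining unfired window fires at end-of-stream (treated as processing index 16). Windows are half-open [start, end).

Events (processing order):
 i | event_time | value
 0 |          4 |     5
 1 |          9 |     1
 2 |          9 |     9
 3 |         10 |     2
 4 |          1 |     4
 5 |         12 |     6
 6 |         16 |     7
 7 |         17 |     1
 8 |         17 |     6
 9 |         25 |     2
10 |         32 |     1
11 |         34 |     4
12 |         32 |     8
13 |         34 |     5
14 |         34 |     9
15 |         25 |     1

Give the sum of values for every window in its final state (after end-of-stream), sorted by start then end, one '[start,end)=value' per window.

[4,23)=37 [25,31)=2 [32,40)=27

i=0 t=4 v=5: → [4,10); WM=2
i=1 t=9 v=1: → [4,15); WM=7
i=2 t=9 v=9: → [4,15); WM=7
i=3 t=10 v=2: → [4,16); WM=8
i=4 t=1 v=4: DROP (t<8-4); WM=8
i=5 t=12 v=6: → [4,18); WM=10
i=6 t=16 v=7: → [4,22); WM=14
i=7 t=17 v=1: → [4,23); WM=15
i=8 t=17 v=6: → [4,23); WM=15
i=9 t=25 v=2: → [25,31); WM=23
i=10 t=32 v=1: → [32,38); WM=30
i=11 t=34 v=4: → [32,40); WM=32
i=12 t=32 v=8: → [32,40); WM=32
i=13 t=34 v=5: → [32,40); WM=32
i=14 t=34 v=9: → [32,40); WM=32
i=15 t=25 v=1: DROP (t<32-4); WM=32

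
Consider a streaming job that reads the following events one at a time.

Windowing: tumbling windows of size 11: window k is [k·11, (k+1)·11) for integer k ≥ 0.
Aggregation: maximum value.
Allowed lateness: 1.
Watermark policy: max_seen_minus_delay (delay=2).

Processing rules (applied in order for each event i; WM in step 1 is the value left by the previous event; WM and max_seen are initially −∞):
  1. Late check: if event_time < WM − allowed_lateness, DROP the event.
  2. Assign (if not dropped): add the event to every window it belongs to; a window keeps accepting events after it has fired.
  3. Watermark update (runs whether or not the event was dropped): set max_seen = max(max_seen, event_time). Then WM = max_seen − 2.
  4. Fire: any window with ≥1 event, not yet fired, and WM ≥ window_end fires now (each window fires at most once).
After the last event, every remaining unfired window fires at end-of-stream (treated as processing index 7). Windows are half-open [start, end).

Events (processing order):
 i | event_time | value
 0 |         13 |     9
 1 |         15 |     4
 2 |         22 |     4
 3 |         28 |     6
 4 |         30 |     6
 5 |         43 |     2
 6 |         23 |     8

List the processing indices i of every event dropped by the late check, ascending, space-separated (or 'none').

i=0 t=13 v=9: → [11,22); WM=11
i=1 t=15 v=4: → [11,22); WM=13
i=2 t=22 v=4: → [22,33); WM=20
i=3 t=28 v=6: → [22,33); WM=26; [11,22) fires=9
i=4 t=30 v=6: → [22,33); WM=28
i=5 t=43 v=2: → [33,44); WM=41; [22,33) fires=6
i=6 t=23 v=8: DROP (t<41-1); WM=41

6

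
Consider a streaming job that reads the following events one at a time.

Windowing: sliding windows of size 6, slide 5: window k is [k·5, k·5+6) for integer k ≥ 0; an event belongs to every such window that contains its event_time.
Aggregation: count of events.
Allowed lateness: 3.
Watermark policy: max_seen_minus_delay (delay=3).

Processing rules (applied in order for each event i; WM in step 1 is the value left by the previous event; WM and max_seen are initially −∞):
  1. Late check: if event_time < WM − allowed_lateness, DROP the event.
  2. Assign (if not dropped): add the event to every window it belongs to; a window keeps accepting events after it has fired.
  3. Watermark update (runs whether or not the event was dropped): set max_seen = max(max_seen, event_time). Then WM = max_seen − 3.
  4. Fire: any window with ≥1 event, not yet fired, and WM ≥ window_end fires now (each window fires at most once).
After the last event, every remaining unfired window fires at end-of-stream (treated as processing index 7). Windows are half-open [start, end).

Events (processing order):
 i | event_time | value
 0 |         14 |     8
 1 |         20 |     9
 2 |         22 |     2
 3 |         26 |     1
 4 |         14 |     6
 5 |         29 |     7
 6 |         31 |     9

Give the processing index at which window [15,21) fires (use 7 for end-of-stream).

i=0 t=14 v=8: → [10,16); WM=11
i=1 t=20 v=9: → [20,26),[15,21); WM=17; [10,16) fires=1
i=2 t=22 v=2: → [20,26); WM=19
i=3 t=26 v=1: → [25,31); WM=23; [15,21) fires=1
i=4 t=14 v=6: DROP (t<23-3); WM=23
i=5 t=29 v=7: → [25,31); WM=26; [20,26) fires=2
i=6 t=31 v=9: → [30,36); WM=28

3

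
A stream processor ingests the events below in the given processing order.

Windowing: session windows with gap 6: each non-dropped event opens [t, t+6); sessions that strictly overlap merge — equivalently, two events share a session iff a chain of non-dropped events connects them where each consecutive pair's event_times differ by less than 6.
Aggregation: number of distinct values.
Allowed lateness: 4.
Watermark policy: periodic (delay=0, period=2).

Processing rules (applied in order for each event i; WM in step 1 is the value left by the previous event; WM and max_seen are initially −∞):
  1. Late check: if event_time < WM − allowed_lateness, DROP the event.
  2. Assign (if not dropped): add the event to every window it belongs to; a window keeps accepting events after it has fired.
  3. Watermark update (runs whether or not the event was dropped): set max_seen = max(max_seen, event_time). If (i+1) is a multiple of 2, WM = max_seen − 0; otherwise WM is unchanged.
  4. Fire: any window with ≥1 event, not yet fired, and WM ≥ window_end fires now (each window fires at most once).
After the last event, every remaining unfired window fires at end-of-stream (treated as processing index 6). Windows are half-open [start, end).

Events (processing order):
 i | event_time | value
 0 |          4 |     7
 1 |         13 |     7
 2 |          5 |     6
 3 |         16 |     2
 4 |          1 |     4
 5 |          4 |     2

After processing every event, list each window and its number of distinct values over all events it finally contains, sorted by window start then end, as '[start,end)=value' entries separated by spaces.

[4,10)=1 [13,22)=2

i=0 t=4 v=7: → [4,10); WM=−∞
i=1 t=13 v=7: → [13,19); WM=13
i=2 t=5 v=6: DROP (t<13-4); WM=13
i=3 t=16 v=2: → [13,22); WM=16
i=4 t=1 v=4: DROP (t<16-4); WM=16
i=5 t=4 v=2: DROP (t<16-4); WM=16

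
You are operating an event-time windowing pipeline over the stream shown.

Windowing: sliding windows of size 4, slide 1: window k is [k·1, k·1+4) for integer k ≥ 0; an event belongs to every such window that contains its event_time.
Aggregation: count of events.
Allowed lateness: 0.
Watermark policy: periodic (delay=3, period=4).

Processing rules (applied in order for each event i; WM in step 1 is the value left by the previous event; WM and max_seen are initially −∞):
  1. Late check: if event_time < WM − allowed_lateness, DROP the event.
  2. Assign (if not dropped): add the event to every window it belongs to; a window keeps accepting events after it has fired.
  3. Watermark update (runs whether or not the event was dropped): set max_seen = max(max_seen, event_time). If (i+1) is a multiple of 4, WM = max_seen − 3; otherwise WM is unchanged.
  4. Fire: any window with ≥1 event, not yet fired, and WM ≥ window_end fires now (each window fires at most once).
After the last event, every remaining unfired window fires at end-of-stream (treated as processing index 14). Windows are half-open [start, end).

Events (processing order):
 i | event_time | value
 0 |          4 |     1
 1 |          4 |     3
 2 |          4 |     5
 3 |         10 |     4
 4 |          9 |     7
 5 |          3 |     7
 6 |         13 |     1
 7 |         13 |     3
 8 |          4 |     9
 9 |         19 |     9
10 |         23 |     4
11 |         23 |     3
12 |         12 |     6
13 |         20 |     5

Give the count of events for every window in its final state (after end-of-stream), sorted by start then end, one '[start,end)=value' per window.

i=0 t=4 v=1: → [4,8),[3,7),[2,6),[1,5); WM=−∞
i=1 t=4 v=3: → [4,8),[3,7),[2,6),[1,5); WM=−∞
i=2 t=4 v=5: → [4,8),[3,7),[2,6),[1,5); WM=−∞
i=3 t=10 v=4: → [10,14),[9,13),[8,12),[7,11); WM=7; [1,5) fires=3 [2,6) fires=3 [3,7) fires=3
i=4 t=9 v=7: → [9,13),[8,12),[7,11),[6,10); WM=7
i=5 t=3 v=7: DROP (t<7-0); WM=7
i=6 t=13 v=1: → [13,17),[12,16),[11,15),[10,14); WM=7
i=7 t=13 v=3: → [13,17),[12,16),[11,15),[10,14); WM=10; [4,8) fires=3 [6,10) fires=1
i=8 t=4 v=9: DROP (t<10-0); WM=10
i=9 t=19 v=9: → [19,23),[18,22),[17,21),[16,20); WM=10
i=10 t=23 v=4: → [23,27),[22,26),[21,25),[20,24); WM=10
i=11 t=23 v=3: → [23,27),[22,26),[21,25),[20,24); WM=20; [7,11) fires=2 [8,12) fires=2 [9,13) fires=2 [10,14) fires=3 [11,15) fires=2 [12,16) fires=2 [13,17) fires=2 [16,20) fires=1
i=12 t=12 v=6: DROP (t<20-0); WM=20
i=13 t=20 v=5: → [20,24),[19,23),[18,22),[17,21); WM=20

[1,5)=3 [2,6)=3 [3,7)=3 [4,8)=3 [6,10)=1 [7,11)=2 [8,12)=2 [9,13)=2 [10,14)=3 [11,15)=2 [12,16)=2 [13,17)=2 [16,20)=1 [17,21)=2 [18,22)=2 [19,23)=2 [20,24)=3 [21,25)=2 [22,26)=2 [23,27)=2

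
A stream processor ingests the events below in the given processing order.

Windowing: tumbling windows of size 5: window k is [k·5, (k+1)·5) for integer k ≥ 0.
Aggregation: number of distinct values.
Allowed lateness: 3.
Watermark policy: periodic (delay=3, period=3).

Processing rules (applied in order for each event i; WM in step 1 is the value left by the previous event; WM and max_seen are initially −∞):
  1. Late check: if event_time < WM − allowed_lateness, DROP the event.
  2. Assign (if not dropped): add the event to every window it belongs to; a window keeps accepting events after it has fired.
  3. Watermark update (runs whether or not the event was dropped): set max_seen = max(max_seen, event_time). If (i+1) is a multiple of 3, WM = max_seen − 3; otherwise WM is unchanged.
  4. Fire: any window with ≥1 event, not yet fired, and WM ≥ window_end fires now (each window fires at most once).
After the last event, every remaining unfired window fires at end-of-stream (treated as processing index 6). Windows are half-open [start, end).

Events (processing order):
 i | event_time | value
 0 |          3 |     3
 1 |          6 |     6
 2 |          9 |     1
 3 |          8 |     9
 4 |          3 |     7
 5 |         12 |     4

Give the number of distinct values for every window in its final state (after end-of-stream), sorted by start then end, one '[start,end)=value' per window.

[0,5)=2 [5,10)=3 [10,15)=1

i=0 t=3 v=3: → [0,5); WM=−∞
i=1 t=6 v=6: → [5,10); WM=−∞
i=2 t=9 v=1: → [5,10); WM=6; [0,5) fires=1
i=3 t=8 v=9: → [5,10); WM=6
i=4 t=3 v=7: → [0,5); WM=6
i=5 t=12 v=4: → [10,15); WM=9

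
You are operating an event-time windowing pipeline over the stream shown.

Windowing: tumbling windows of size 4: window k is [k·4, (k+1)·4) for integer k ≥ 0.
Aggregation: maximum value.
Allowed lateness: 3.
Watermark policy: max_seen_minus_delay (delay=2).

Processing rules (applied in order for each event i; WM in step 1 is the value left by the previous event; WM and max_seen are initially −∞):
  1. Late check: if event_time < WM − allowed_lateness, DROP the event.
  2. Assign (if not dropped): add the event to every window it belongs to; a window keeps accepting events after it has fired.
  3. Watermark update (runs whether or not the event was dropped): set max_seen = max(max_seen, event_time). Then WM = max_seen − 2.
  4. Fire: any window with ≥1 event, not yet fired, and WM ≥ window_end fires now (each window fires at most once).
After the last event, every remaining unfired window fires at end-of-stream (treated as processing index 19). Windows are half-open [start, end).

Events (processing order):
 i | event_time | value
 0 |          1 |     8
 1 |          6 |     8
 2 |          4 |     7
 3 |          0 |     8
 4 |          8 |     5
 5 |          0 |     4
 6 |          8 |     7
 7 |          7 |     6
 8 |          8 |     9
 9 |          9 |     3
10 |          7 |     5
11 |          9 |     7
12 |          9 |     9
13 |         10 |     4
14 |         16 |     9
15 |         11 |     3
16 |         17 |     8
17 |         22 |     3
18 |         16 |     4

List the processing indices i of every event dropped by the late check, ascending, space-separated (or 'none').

3 5 18

i=0 t=1 v=8: → [0,4); WM=-1
i=1 t=6 v=8: → [4,8); WM=4; [0,4) fires=8
i=2 t=4 v=7: → [4,8); WM=4
i=3 t=0 v=8: DROP (t<4-3); WM=4
i=4 t=8 v=5: → [8,12); WM=6
i=5 t=0 v=4: DROP (t<6-3); WM=6
i=6 t=8 v=7: → [8,12); WM=6
i=7 t=7 v=6: → [4,8); WM=6
i=8 t=8 v=9: → [8,12); WM=6
i=9 t=9 v=3: → [8,12); WM=7
i=10 t=7 v=5: → [4,8); WM=7
i=11 t=9 v=7: → [8,12); WM=7
i=12 t=9 v=9: → [8,12); WM=7
i=13 t=10 v=4: → [8,12); WM=8; [4,8) fires=8
i=14 t=16 v=9: → [16,20); WM=14; [8,12) fires=9
i=15 t=11 v=3: → [8,12); WM=14
i=16 t=17 v=8: → [16,20); WM=15
i=17 t=22 v=3: → [20,24); WM=20; [16,20) fires=9
i=18 t=16 v=4: DROP (t<20-3); WM=20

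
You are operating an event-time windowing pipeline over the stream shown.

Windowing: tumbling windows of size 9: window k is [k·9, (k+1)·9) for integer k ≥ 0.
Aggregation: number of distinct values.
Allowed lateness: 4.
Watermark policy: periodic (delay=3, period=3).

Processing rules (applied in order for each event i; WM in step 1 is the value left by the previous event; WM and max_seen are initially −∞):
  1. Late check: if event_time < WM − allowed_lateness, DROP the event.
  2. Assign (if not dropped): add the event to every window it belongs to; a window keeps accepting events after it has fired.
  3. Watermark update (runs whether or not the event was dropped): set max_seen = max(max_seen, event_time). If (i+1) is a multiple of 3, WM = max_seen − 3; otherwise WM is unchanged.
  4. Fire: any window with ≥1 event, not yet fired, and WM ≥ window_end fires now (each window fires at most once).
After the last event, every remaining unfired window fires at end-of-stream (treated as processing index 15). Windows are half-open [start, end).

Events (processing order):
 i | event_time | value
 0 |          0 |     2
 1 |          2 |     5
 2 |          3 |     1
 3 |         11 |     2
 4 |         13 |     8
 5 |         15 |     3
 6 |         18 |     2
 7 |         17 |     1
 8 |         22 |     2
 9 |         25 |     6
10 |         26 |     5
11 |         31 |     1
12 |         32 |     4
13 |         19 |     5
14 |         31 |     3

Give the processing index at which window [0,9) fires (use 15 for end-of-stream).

5

i=0 t=0 v=2: → [0,9); WM=−∞
i=1 t=2 v=5: → [0,9); WM=−∞
i=2 t=3 v=1: → [0,9); WM=0
i=3 t=11 v=2: → [9,18); WM=0
i=4 t=13 v=8: → [9,18); WM=0
i=5 t=15 v=3: → [9,18); WM=12; [0,9) fires=3
i=6 t=18 v=2: → [18,27); WM=12
i=7 t=17 v=1: → [9,18); WM=12
i=8 t=22 v=2: → [18,27); WM=19; [9,18) fires=4
i=9 t=25 v=6: → [18,27); WM=19
i=10 t=26 v=5: → [18,27); WM=19
i=11 t=31 v=1: → [27,36); WM=28; [18,27) fires=3
i=12 t=32 v=4: → [27,36); WM=28
i=13 t=19 v=5: DROP (t<28-4); WM=28
i=14 t=31 v=3: → [27,36); WM=29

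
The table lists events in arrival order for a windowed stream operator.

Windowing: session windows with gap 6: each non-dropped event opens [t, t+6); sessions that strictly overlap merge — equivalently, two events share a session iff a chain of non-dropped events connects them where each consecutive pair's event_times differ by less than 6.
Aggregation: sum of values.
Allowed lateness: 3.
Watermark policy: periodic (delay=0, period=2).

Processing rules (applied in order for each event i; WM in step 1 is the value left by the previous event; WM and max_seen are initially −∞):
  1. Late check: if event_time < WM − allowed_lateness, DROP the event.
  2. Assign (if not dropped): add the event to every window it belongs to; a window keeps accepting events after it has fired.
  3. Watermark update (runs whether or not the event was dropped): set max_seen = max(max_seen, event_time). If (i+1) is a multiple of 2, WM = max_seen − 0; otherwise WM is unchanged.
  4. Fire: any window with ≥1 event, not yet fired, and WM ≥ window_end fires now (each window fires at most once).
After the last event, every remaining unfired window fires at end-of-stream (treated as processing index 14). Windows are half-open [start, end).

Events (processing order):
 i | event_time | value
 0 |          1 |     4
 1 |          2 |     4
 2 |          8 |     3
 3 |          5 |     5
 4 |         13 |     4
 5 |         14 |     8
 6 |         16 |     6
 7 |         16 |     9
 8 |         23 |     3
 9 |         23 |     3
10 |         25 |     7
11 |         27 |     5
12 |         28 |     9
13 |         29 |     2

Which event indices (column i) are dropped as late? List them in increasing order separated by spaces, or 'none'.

none

i=0 t=1 v=4: → [1,7); WM=−∞
i=1 t=2 v=4: → [1,8); WM=2
i=2 t=8 v=3: → [8,14); WM=2
i=3 t=5 v=5: → [1,14); WM=8
i=4 t=13 v=4: → [1,19); WM=8
i=5 t=14 v=8: → [1,20); WM=14
i=6 t=16 v=6: → [1,22); WM=14
i=7 t=16 v=9: → [1,22); WM=16
i=8 t=23 v=3: → [23,29); WM=16
i=9 t=23 v=3: → [23,29); WM=23
i=10 t=25 v=7: → [23,31); WM=23
i=11 t=27 v=5: → [23,33); WM=27
i=12 t=28 v=9: → [23,34); WM=27
i=13 t=29 v=2: → [23,35); WM=29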